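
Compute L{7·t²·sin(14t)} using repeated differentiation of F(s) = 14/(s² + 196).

F(s) = 14/(s² + 196). F'(s) = -28s/(s² + 196)². F''(s) = -28(196 - 3s²)/(s² + 196)³ = (84s² - 5488)/(s² + 196)³. So L{t²·sin(14t)} = (-1)² F''(s) = (84s² - 5488)/(s² + 196)³. Then L{7·t²·sin(14t)} = 7·(84s² - 5488)/(s² + 196)³ = (588s² - 38416)/(s² + 196)³

Final answer: (588s² - 38416)/(s² + 196)³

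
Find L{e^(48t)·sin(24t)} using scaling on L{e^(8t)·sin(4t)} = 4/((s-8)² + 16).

Scaling with a=6: L{e^(48t)·sin(24t)} = (1/6) · 4/((s/6-8)² + 16). Simplifying: 24/((s-48)² + 576)

Final answer: 24/((s-48)² + 576)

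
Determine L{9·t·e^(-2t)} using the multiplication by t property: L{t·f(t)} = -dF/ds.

Using L{t^n·e^(at)} = n!/(s-a)^(n+1), L{t·e^(-2t)} = 1/(s+2)^2, so L{9·t·e^(-2t)} = 9·1/(s+2)^2 = 9/(s+2)^2

Final answer: 9/(s+2)^2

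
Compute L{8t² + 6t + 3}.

L{8t² + 6t + 3} = 8·2/s³ + 6/s² + 3/s = 16/s³ + 6/s² + 3/s

Final answer: 16/s³ + 6/s² + 3/s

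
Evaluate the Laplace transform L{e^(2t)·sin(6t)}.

L{e^(at)·sin(ωt)} = ω/((s-a)² + ω²), so L{e^(2t)·sin(6t)} = 6/((s-2)² + 36)

Final answer: 6/((s-2)² + 36)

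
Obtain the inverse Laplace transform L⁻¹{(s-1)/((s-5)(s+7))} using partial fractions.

Using partial fractions, f(t) = (4e^(5t) + 8e^(-7t))/12

Final answer: (4e^(5t) + 8e^(-7t))/12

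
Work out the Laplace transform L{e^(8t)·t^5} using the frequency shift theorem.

L{e^(at)·t^n} = n!/(s-a)^(n+1), so L{e^(8t)·t^5} = 120/(s-8)^6

Final answer: 120/(s-8)^6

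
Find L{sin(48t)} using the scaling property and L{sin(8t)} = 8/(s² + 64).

Using L{f(at)} = (1/a)F(s/a) with a=6: L{sin(48t)} = (1/6) · 8/((s/6)² + 64) = (1/6) · 8·36/(s² + 2304) = 48/(s² + 2304)

Final answer: 48/(s² + 2304)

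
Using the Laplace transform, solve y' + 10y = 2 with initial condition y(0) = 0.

sY + 10Y = 2/s. Y = 2/(s(s+10)). Partial fractions: Y = 1/5/s - 1/5/(s+10)

Final answer: y(t) = 1/5(1 - e^(-10t))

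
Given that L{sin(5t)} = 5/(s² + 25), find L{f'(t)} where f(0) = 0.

L{f'(t)} = s·F(s) - f(0) = s·5/(s² + 25) - 0 = 5s/(s² + 25)

Final answer: 5s/(s² + 25)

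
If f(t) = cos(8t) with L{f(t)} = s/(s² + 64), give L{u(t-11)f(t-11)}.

Time shift theorem: L{u(t-a)f(t-a)} = e^(-as)F(s). Here a=11, F(s) = s/(s² + 64), so L{u(t-11)f(t-11)} = e^(-11s)·s/(s² + 64)

Final answer: e^(-11s)·s/(s² + 64)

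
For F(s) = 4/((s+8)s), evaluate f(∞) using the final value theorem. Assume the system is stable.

f(∞) = lim_{s→0} sF(s) = lim_{s→0} 4/(s+8) = 1/2

Final answer: 1/2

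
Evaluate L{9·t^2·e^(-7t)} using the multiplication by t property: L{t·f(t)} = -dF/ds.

Using L{t^n·e^(at)} = n!/(s-a)^(n+1), L{t^2·e^(-7t)} = 2/(s+7)^3, so L{9·t^2·e^(-7t)} = 9·2/(s+7)^3 = 18/(s+7)^3

Final answer: 18/(s+7)^3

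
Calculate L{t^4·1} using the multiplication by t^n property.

L{1} = 1/s. d^1/ds^1[1/s] = -1/s². d^2/ds^2[1/s] = 2/s^3. d^3/ds^3[1/s] = -6/s^4. d^4/ds^4[1/s] = 24/s^5. So L{t^4} = (-1)^{4}·24/s^5 = 24/s^5

Final answer: 24/s^5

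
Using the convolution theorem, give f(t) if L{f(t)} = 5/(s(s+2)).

5/(s(s+2)) = (5/s)·(1/(s+2)) = L{5}·L{e^(-2t)}. By convolution, f(t) = 5*e^(-2t) = ∫₀ᵗ 5·e^(-2τ) dτ = 5·(1 - e^(-2t))/2

Final answer: 5·(1 - e^(-2t))/2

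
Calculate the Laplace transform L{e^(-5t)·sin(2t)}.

L{e^(at)·sin(ωt)} = ω/((s-a)² + ω²), so L{e^(-5t)·sin(2t)} = 2/((s+5)² + 4)

Final answer: 2/((s+5)² + 4)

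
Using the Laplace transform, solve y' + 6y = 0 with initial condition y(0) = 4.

L{y'} + 6L{y} = 0. sY - 4 + 6Y = 0. Y(s+6) = 4. Y = 4/(s+6)

Final answer: y(t) = 4e^(-6t)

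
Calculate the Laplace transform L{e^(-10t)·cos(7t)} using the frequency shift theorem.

Frequency shift: L{e^(at)f(t)} = F(s-a). L{e^(-10t)·cos(7t)} = (s+10)/((s+10)² + 49)

Final answer: (s+10)/((s+10)² + 49)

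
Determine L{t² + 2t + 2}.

L{t² + 2t + 2} = 2/s³ + 2/s² + 2/s = 2/s³ + 2/s² + 2/s

Final answer: 2/s³ + 2/s² + 2/s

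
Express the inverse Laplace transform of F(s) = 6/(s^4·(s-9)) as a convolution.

6/(s^4·(s-9)) = (6/s^4)·(1/(s-9)) = L{t^3}·L{e^(9t)}. So f(t) = t^3*e^(9t) = ∫₀ᵗ τ^3·e^(9(t-τ)) dτ

Final answer: ∫₀ᵗ τ^3·e^(9(t-τ)) dτ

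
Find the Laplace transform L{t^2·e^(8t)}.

L{t^n·e^(at)} = n!/(s-a)^(n+1), so L{t^2·e^(8t)} = 2/(s-8)^3

Final answer: 2/(s-8)^3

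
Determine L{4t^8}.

L{t^n} = n!/s^(n+1). So L{4t^8} = 4·8!/s^9 = 161280/s^9

Final answer: 161280/s^9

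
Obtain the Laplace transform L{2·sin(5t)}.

L{sin(ωt)} = ω/(s² + ω²), so L{sin(5t)} = 5/(s² + 25). Then L{2·sin(5t)} = 2·5/(s² + 25) = 10/(s² + 25)

Final answer: 10/(s² + 25)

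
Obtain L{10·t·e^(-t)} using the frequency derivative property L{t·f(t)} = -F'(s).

L{e^(-t)} = 1/(s+1). By frequency derivative: L{t·e^(-t)} = -d/ds[1/(s+1)] = -(-1)/(s+1)² = 1/(s+1)². Then L{10·t·e^(-t)} = 10·1/(s+1)² = 10/(s+1)²

Final answer: 10/(s+1)²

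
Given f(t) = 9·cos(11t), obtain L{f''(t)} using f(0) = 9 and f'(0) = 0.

F(s) = 9s/(s² + 121). L{f''(t)} = s²F(s) - sf(0) - f'(0) = 9s³/(s² + 121) - 9s = (9s³ - 9s(s² + 121))/(s² + 121) = -1089s/(s² + 121)

Final answer: -1089s/(s² + 121)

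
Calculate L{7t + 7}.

L{7t + 7} = 7·L{t} + 7·L{1} = 7/s² + 7/s

Final answer: 7/s² + 7/s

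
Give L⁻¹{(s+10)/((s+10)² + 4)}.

Using frequency shift: L⁻¹{(s-a)/((s-a)² + b²)} = e^(at)cos(bt). Here a=-10, b=2

Final answer: e^(-10t)·cos(2t)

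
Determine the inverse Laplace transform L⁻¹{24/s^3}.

L⁻¹{n!/s^(n+1)} = t^n with n=2. So L⁻¹{2/s^3} = t^2, and L⁻¹{24/s^3} = (24/2)·t^2 = 12·t^2

Final answer: 12·t^2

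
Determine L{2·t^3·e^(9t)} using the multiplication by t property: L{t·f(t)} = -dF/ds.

Using L{t^n·e^(at)} = n!/(s-a)^(n+1), L{t^3·e^(9t)} = 6/(s-9)^4, so L{2·t^3·e^(9t)} = 2·6/(s-9)^4 = 12/(s-9)^4

Final answer: 12/(s-9)^4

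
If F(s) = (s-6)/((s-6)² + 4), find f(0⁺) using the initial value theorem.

f(0⁺) = lim_{s→∞} sF(s) = lim_{s→∞} s(s-6)/((s-6)² + 4) = 1

Final answer: 1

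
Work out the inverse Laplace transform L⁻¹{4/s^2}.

L⁻¹{n!/s^(n+1)} = t^n with n=1. So L⁻¹{1/s^2} = t, and L⁻¹{4/s^2} = (4/1)·t = 4·t

Final answer: 4·t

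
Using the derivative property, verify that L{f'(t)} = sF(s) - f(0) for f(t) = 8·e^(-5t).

f'(t) = -40e^(-5t). Direct: L{f'(t)} = -40/(s+5). Property: s·8/(s+5) - 8 = (8s - 8(s+5))/(s+5) = -40/(s+5). ✓

Final answer: -40/(s+5)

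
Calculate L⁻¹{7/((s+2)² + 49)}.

Form: b/((s-a)² + b²) → e^(at)sin(bt). With a=-2, b=7

Final answer: e^(-2t)·sin(7t)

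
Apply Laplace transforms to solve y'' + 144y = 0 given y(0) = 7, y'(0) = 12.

L{y''} + 144L{y} = 0. s²Y - 7s - 12 + 144Y = 0. Y(s² + 144) = 7s + 12. Y = (7s + 12)/(s² + 144). Inverting: y(t) = 7cos(12t) + sin(12t)

Final answer: y(t) = 7cos(12t) + sin(12t)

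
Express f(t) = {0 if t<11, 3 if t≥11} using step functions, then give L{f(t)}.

f(t) = 3·u(t-11). L{u(t-11)} = e^(-11s)/s, so L{f(t)} = 3·e^(-11s)/s

Final answer: 3·e^(-11s)/s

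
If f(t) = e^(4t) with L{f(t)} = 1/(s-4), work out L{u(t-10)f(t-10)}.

Time shift theorem: L{u(t-a)f(t-a)} = e^(-as)F(s). Here a=10, F(s) = 1/(s-4), so L{u(t-10)f(t-10)} = e^(-10s)·1/(s-4)

Final answer: e^(-10s)·1/(s-4)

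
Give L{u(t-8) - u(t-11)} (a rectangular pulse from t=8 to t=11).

L{u(t-a)} = e^(-as)/s. L{u(t-8) - u(t-11)} = (e^(-8s) - e^(-11s))/s

Final answer: (e^(-8s) - e^(-11s))/s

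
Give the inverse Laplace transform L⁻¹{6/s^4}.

L⁻¹{n!/s^(n+1)} = t^n with n=3. So L⁻¹{6/s^4} = t^3

Final answer: t^3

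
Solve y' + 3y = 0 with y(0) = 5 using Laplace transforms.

L{y'} + 3L{y} = 0. sY - 5 + 3Y = 0. Y(s+3) = 5. Y = 5/(s+3)

Final answer: y(t) = 5e^(-3t)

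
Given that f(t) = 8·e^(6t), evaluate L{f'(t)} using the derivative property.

f(0) = 8, F(s) = 8/(s-6). L{f'(t)} = s·F(s) - f(0) = 8s/(s-6) - 8 = (8s - 8(s-6))/(s-6) = 48/(s-6)

Final answer: 48/(s-6)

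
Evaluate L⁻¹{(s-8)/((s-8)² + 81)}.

Using frequency shift: L⁻¹{(s-a)/((s-a)² + b²)} = e^(at)cos(bt). Here a=8, b=9

Final answer: e^(8t)·cos(9t)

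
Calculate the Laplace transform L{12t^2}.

L{12t^2} = 12 · L{t^2} = 12 · 2/s^3 = 24/s^3

Final answer: 24/s^3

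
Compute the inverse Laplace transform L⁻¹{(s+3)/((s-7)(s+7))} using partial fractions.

Using partial fractions, f(t) = (10e^(7t) + 4e^(-7t))/14

Final answer: (10e^(7t) + 4e^(-7t))/14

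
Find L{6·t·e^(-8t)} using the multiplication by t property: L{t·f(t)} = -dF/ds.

Using L{t^n·e^(at)} = n!/(s-a)^(n+1), L{t·e^(-8t)} = 1/(s+8)^2, so L{6·t·e^(-8t)} = 6·1/(s+8)^2 = 6/(s+8)^2

Final answer: 6/(s+8)^2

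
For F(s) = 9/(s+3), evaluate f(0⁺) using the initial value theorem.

f(0⁺) = lim_{s→∞} s·9/(s+3) = lim_{s→∞} 9s/(s+3) = 9

Final answer: 9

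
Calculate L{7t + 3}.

L{7t + 3} = 7·L{t} + 3·L{1} = 7/s² + 3/s

Final answer: 7/s² + 3/s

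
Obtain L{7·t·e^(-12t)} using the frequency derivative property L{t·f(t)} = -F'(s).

L{e^(-12t)} = 1/(s+12). By frequency derivative: L{t·e^(-12t)} = -d/ds[1/(s+12)] = -(-1)/(s+12)² = 1/(s+12)². Then L{7·t·e^(-12t)} = 7·1/(s+12)² = 7/(s+12)²

Final answer: 7/(s+12)²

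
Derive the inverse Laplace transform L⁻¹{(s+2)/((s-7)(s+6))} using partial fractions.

Using partial fractions, f(t) = (9e^(7t) + 4e^(-6t))/13

Final answer: (9e^(7t) + 4e^(-6t))/13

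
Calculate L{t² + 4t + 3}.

L{t² + 4t + 3} = 2/s³ + 4/s² + 3/s = 2/s³ + 4/s² + 3/s

Final answer: 2/s³ + 4/s² + 3/s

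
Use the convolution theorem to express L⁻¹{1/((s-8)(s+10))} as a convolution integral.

1/((s-8)(s+10)) = (1/(s-8))·(1/(s+10)) = L{e^(8t)}·L{e^(-10t)}. So f(t) = e^(8t)*e^(-10t) = ∫₀ᵗ e^(8τ)·e^(-10(t-τ)) dτ

Final answer: ∫₀ᵗ e^(8τ)·e^(-10(t-τ)) dτ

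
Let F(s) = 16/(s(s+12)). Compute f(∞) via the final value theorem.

f(∞) = lim_{s→0} s·16/(s(s+12)) = lim_{s→0} 16/(s+12) = 16/12 = 4/3

Final answer: 4/3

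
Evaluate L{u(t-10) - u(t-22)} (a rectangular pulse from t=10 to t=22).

L{u(t-a)} = e^(-as)/s. L{u(t-10) - u(t-22)} = (e^(-10s) - e^(-22s))/s

Final answer: (e^(-10s) - e^(-22s))/s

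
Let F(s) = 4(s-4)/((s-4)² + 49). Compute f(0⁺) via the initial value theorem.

f(0⁺) = lim_{s→∞} sF(s) = lim_{s→∞} 4s(s-4)/((s-4)² + 49) = 4

Final answer: 4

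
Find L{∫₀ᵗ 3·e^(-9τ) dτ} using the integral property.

L{∫₀ᵗ f(τ)dτ} = F(s)/s with F(s) = 3/(s+9), so L{∫₀ᵗ 3·e^(-9τ) dτ} = 3/(s(s+9))

Final answer: 3/(s(s+9))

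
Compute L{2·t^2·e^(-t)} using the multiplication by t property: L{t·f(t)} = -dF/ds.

Using L{t^n·e^(at)} = n!/(s-a)^(n+1), L{t^2·e^(-t)} = 2/(s+1)^3, so L{2·t^2·e^(-t)} = 2·2/(s+1)^3 = 4/(s+1)^3

Final answer: 4/(s+1)^3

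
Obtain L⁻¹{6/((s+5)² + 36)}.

Form: b/((s-a)² + b²) → e^(at)sin(bt). With a=-5, b=6

Final answer: e^(-5t)·sin(6t)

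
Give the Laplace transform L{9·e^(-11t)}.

L{e^(at)} = 1/(s-a), so L{e^(-11t)} = 1/(s+11). Then L{9·e^(-11t)} = 9/(s+11)

Final answer: 9/(s+11)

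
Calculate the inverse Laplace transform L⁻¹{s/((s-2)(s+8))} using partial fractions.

Using partial fractions, f(t) = (2e^(2t) + 8e^(-8t))/10

Final answer: (2e^(2t) + 8e^(-8t))/10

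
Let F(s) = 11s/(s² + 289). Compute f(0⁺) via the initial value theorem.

f(0⁺) = lim_{s→∞} s·11s/(s² + 289) = lim_{s→∞} 11s²/(s² + 289) = 11

Final answer: 11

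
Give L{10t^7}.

L{t^n} = n!/s^(n+1). So L{10t^7} = 10·7!/s^8 = 50400/s^8

Final answer: 50400/s^8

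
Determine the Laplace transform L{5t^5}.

L{5t^5} = 5 · L{t^5} = 5 · 120/s^6 = 600/s^6

Final answer: 600/s^6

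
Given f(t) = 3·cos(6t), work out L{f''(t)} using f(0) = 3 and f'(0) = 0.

F(s) = 3s/(s² + 36). L{f''(t)} = s²F(s) - sf(0) - f'(0) = 3s³/(s² + 36) - 3s = (3s³ - 3s(s² + 36))/(s² + 36) = -108s/(s² + 36)

Final answer: -108s/(s² + 36)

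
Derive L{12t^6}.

L{t^n} = n!/s^(n+1). So L{12t^6} = 12·6!/s^7 = 8640/s^7

Final answer: 8640/s^7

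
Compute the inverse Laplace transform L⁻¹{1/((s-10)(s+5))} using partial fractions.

Decompose: A/(s-10) + B/(s+5). A = 1/15, B = -1/15. f(t) = (e^(10t) - e^(-5t))/15

Final answer: (e^(10t) - e^(-5t))/15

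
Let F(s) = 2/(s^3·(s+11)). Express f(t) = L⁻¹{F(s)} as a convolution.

2/(s^3·(s+11)) = (2/s^3)·(1/(s+11)) = L{t^2}·L{e^(-11t)}. So f(t) = t^2*e^(-11t) = ∫₀ᵗ τ^2·e^(-11(t-τ)) dτ

Final answer: ∫₀ᵗ τ^2·e^(-11(t-τ)) dτ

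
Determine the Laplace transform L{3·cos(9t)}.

L{cos(ωt)} = s/(s² + ω²), so L{cos(9t)} = s/(s² + 81). Then L{3·cos(9t)} = 3·s/(s² + 81) = 3s/(s² + 81)

Final answer: 3s/(s² + 81)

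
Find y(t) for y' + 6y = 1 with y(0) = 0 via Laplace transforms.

sY + 6Y = 1/s. Y = 1/(s(s+6)). Partial fractions: Y = 1/6/s - 1/6/(s+6)

Final answer: y(t) = 1/6(1 - e^(-6t))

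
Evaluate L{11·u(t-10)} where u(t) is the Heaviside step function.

L{u(t-a)} = e^(-as)/s. Here a=10, so L{u(t-10)} = e^(-10s)/s, and L{11·u(t-10)} = 11·e^(-10s)/s

Final answer: 11·e^(-10s)/s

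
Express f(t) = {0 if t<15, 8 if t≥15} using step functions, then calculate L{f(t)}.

f(t) = 8·u(t-15). L{u(t-15)} = e^(-15s)/s, so L{f(t)} = 8·e^(-15s)/s

Final answer: 8·e^(-15s)/s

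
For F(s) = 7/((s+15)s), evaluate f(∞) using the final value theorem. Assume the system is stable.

f(∞) = lim_{s→0} sF(s) = lim_{s→0} 7/(s+15) = 7/15

Final answer: 7/15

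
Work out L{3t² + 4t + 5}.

L{3t² + 4t + 5} = 3·2/s³ + 4/s² + 5/s = 6/s³ + 4/s² + 5/s

Final answer: 6/s³ + 4/s² + 5/s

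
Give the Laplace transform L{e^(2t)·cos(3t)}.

L{e^(at)·cos(ωt)} = (s-a)/((s-a)² + ω²), so L{e^(2t)·cos(3t)} = (s-2)/((s-2)² + 9)

Final answer: (s-2)/((s-2)² + 9)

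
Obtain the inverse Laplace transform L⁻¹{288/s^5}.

L⁻¹{n!/s^(n+1)} = t^n with n=4. So L⁻¹{24/s^5} = t^4, and L⁻¹{288/s^5} = (288/24)·t^4 = 12·t^4

Final answer: 12·t^4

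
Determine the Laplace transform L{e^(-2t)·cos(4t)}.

L{e^(at)·cos(ωt)} = (s-a)/((s-a)² + ω²), so L{e^(-2t)·cos(4t)} = (s+2)/((s+2)² + 16)

Final answer: (s+2)/((s+2)² + 16)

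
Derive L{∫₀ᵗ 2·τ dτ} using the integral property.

L{∫₀ᵗ f(τ)dτ} = F(s)/s with f(t) = 2t. F(s) = 2/s^2, so L{∫₀ᵗ 2·τ dτ} = (2/s^2)/s = 2/s^3. (Check: ∫₀ᵗ 2·τ dτ = 2t^2/2.)

Final answer: 2/s^3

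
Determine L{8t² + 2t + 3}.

L{8t² + 2t + 3} = 8·2/s³ + 2/s² + 3/s = 16/s³ + 2/s² + 3/s

Final answer: 16/s³ + 2/s² + 3/s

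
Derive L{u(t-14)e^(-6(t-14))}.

u(t-a)f(t-a) with f(t)=e^(-6t). L{e^(-6t)} = 1/(s+6). By time shift: e^(-14s)/(s+6)

Final answer: e^(-14s)/(s+6)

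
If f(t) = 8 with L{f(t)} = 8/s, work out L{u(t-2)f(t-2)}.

Time shift theorem: L{u(t-a)f(t-a)} = e^(-as)F(s). Here a=2, F(s) = 8/s, so L{u(t-2)f(t-2)} = e^(-2s)·8/s

Final answer: e^(-2s)·8/s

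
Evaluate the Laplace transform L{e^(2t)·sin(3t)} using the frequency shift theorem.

Frequency shift: L{e^(at)f(t)} = F(s-a). L{e^(2t)·sin(3t)} = 3/((s-2)² + 9)

Final answer: 3/((s-2)² + 9)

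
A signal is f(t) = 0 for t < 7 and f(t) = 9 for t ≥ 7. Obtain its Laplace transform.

f(t) = 9·u(t-7). L{u(t-7)} = e^(-7s)/s, so L{f(t)} = 9·e^(-7s)/s

Final answer: 9·e^(-7s)/s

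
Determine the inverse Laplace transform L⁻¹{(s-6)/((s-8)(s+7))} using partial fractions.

Using partial fractions, f(t) = (2e^(8t) + 13e^(-7t))/15

Final answer: (2e^(8t) + 13e^(-7t))/15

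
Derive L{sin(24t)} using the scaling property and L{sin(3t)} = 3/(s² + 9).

Using L{f(at)} = (1/a)F(s/a) with a=8: L{sin(24t)} = (1/8) · 3/((s/8)² + 9) = (1/8) · 3·64/(s² + 576) = 24/(s² + 576)

Final answer: 24/(s² + 576)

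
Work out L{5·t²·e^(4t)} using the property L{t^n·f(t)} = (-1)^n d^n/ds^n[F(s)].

L{e^(4t)} = 1/(s-4). d/ds[1/(s-4)] = -1/(s-4)². d²/ds²[1/(s-4)] = 2/(s-4)³. So L{t²·e^(4t)} = (-1)² · 2/(s-4)³ = 2/(s-4)³. Then L{5·t²·e^(4t)} = 5·2/(s-4)³ = 10/(s-4)³

Final answer: 10/(s-4)³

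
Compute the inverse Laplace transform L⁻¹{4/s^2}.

L⁻¹{n!/s^(n+1)} = t^n with n=1. So L⁻¹{1/s^2} = t, and L⁻¹{4/s^2} = (4/1)·t = 4·t

Final answer: 4·t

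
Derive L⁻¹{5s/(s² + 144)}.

This is the form c·s/(s² + a²) with a = 12, c = 5. L⁻¹ = 5·cos(12t)

Final answer: 5·cos(12t)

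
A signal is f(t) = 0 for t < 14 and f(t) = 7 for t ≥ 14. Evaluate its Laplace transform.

f(t) = 7·u(t-14). L{u(t-14)} = e^(-14s)/s, so L{f(t)} = 7·e^(-14s)/s

Final answer: 7·e^(-14s)/s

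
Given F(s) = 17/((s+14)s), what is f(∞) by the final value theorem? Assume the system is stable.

f(∞) = lim_{s→0} sF(s) = lim_{s→0} 17/(s+14) = 17/14

Final answer: 17/14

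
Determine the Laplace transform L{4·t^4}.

L{t^n} = n!/s^(n+1), so L{t^4} = 24/s^5. Then L{4·t^4} = 4·24/s^5 = 96/s^5

Final answer: 96/s^5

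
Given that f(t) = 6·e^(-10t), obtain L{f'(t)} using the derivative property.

f(0) = 6, F(s) = 6/(s+10). L{f'(t)} = s·F(s) - f(0) = 6s/(s+10) - 6 = (6s - 6(s+10))/(s+10) = -60/(s+10)

Final answer: -60/(s+10)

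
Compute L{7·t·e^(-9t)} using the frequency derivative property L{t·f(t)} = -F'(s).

L{e^(-9t)} = 1/(s+9). By frequency derivative: L{t·e^(-9t)} = -d/ds[1/(s+9)] = -(-1)/(s+9)² = 1/(s+9)². Then L{7·t·e^(-9t)} = 7·1/(s+9)² = 7/(s+9)²

Final answer: 7/(s+9)²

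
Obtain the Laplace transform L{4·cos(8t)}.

L{cos(ωt)} = s/(s² + ω²), so L{cos(8t)} = s/(s² + 64). Then L{4·cos(8t)} = 4·s/(s² + 64) = 4s/(s² + 64)

Final answer: 4s/(s² + 64)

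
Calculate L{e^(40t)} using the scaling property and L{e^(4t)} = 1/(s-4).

Using L{f(at)} = (1/a)F(s/a) with a=10 and f(t) = e^(4t): L{e^(40t)} = (1/10) · 1/((s/10)-4) = (1/10) · 10/(s-40) = 1/(s-40)

Final answer: 1/(s-40)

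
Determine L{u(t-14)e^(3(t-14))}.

u(t-a)f(t-a) with f(t)=e^(3t). L{e^(3t)} = 1/(s-3). By time shift: e^(-14s)/(s-3)

Final answer: e^(-14s)/(s-3)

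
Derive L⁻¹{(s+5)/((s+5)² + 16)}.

Using frequency shift: L⁻¹{(s-a)/((s-a)² + b²)} = e^(at)cos(bt). Here a=-5, b=4

Final answer: e^(-5t)·cos(4t)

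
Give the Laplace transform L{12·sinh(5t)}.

L{sinh(ωt)} = ω/(s² - ω²), so L{sinh(5t)} = 5/(s² - 25). Then L{12·sinh(5t)} = 12·5/(s² - 25) = 60/(s² - 25)

Final answer: 60/(s² - 25)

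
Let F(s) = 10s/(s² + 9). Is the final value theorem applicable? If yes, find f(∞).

The final value theorem requires all poles of sF(s) in the left half-plane. sF(s) = 10s²/(s² + 9) has poles at s = ±3i (imaginary axis). Theorem does NOT apply (oscillatory system).

Final answer: Not applicable (oscillatory)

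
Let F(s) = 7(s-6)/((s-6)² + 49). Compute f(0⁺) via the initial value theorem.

f(0⁺) = lim_{s→∞} sF(s) = lim_{s→∞} 7s(s-6)/((s-6)² + 49) = 7

Final answer: 7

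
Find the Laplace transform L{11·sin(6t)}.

L{sin(ωt)} = ω/(s² + ω²), so L{sin(6t)} = 6/(s² + 36). Then L{11·sin(6t)} = 11·6/(s² + 36) = 66/(s² + 36)

Final answer: 66/(s² + 36)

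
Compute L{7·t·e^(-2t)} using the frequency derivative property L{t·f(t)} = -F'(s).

L{e^(-2t)} = 1/(s+2). By frequency derivative: L{t·e^(-2t)} = -d/ds[1/(s+2)] = -(-1)/(s+2)² = 1/(s+2)². Then L{7·t·e^(-2t)} = 7·1/(s+2)² = 7/(s+2)²

Final answer: 7/(s+2)²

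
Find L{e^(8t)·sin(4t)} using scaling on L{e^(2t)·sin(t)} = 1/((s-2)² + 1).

Scaling with a=4: L{e^(8t)·sin(4t)} = (1/4) · 1/((s/4-2)² + 1). Simplifying: 4/((s-8)² + 16)

Final answer: 4/((s-8)² + 16)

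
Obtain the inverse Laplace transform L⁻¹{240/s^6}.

L⁻¹{n!/s^(n+1)} = t^n with n=5. So L⁻¹{120/s^6} = t^5, and L⁻¹{240/s^6} = (240/120)·t^5 = 2·t^5

Final answer: 2·t^5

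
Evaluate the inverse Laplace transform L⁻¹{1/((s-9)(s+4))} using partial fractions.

Decompose: A/(s-9) + B/(s+4). A = 1/13, B = -1/13. f(t) = (e^(9t) - e^(-4t))/13

Final answer: (e^(9t) - e^(-4t))/13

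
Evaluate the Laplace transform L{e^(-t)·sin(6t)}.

L{e^(at)·sin(ωt)} = ω/((s-a)² + ω²), so L{e^(-t)·sin(6t)} = 6/((s+1)² + 36)

Final answer: 6/((s+1)² + 36)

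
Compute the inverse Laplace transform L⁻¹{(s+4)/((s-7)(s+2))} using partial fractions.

Using partial fractions, f(t) = (11e^(7t) - 2e^(-2t))/9

Final answer: (11e^(7t) - 2e^(-2t))/9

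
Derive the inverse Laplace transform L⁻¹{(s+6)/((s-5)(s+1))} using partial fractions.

Using partial fractions, f(t) = (11e^(5t) - 5e^(-t))/6

Final answer: (11e^(5t) - 5e^(-t))/6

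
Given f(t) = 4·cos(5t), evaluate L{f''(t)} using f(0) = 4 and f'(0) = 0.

F(s) = 4s/(s² + 25). L{f''(t)} = s²F(s) - sf(0) - f'(0) = 4s³/(s² + 25) - 4s = (4s³ - 4s(s² + 25))/(s² + 25) = -100s/(s² + 25)

Final answer: -100s/(s² + 25)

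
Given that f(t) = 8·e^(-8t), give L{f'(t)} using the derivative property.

f(0) = 8, F(s) = 8/(s+8). L{f'(t)} = s·F(s) - f(0) = 8s/(s+8) - 8 = (8s - 8(s+8))/(s+8) = -64/(s+8)

Final answer: -64/(s+8)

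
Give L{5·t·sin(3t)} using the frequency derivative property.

L{sin(3t)} = 3/(s² + 9). By L{t·f(t)} = -F'(s): -d/ds[3/(s² + 9)] = -(3)·(-2s)/(s² + 9)² = 6s/(s² + 9)². Then L{5·t·sin(3t)} = 5·6s/(s² + 9)² = 30s/(s² + 9)²

Final answer: 30s/(s² + 9)²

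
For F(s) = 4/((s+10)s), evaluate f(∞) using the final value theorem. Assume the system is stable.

f(∞) = lim_{s→0} sF(s) = lim_{s→0} 4/(s+10) = 2/5

Final answer: 2/5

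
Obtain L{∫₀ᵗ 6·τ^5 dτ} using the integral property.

L{∫₀ᵗ f(τ)dτ} = F(s)/s with f(t) = 6t^5. F(s) = 720/s^6, so L{∫₀ᵗ 6·τ^5 dτ} = (720/s^6)/s = 720/s^7. (Check: ∫₀ᵗ 6·τ^5 dτ = 6t^6/6.)

Final answer: 720/s^7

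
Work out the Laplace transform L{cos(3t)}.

L{cos(ωt)} = s/(s² + ω²), so L{cos(3t)} = s/(s² + 9)

Final answer: s/(s² + 9)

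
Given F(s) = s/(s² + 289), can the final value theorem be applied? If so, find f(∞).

The final value theorem requires all poles of sF(s) in the left half-plane. sF(s) = s²/(s² + 289) has poles at s = ±17i (imaginary axis). Theorem does NOT apply (oscillatory system).

Final answer: Not applicable (oscillatory)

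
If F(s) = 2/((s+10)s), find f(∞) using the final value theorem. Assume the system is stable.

f(∞) = lim_{s→0} sF(s) = lim_{s→0} 2/(s+10) = 1/5

Final answer: 1/5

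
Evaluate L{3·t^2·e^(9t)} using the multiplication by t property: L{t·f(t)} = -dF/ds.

Using L{t^n·e^(at)} = n!/(s-a)^(n+1), L{t^2·e^(9t)} = 2/(s-9)^3, so L{3·t^2·e^(9t)} = 3·2/(s-9)^3 = 6/(s-9)^3

Final answer: 6/(s-9)^3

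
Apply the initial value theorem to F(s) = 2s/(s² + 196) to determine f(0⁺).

f(0⁺) = lim_{s→∞} s·2s/(s² + 196) = lim_{s→∞} 2s²/(s² + 196) = 2

Final answer: 2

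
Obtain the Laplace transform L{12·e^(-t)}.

L{e^(at)} = 1/(s-a), so L{e^(-t)} = 1/(s+1). Then L{12·e^(-t)} = 12/(s+1)

Final answer: 12/(s+1)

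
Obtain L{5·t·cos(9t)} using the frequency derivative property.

L{cos(9t)} = s/(s² + 81). Derivative: d/ds[s/(s² + 81)] = [(s² + 81) - s·2s]/(s² + 81)² = (81 - s²)/(s² + 81)². So L{t·cos(9t)} = -F'(s) = (s² - 81)/(s² + 81)². Then L{5·t·cos(9t)} = 5·(s² - 81)/(s² + 81)²

Final answer: 5·(s² - 81)/(s² + 81)²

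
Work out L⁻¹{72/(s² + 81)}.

This is the form c·a/(s² + a²) with a = 9, c = 8. L⁻¹ = 8·sin(9t)

Final answer: 8·sin(9t)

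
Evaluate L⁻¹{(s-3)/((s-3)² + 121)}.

Using frequency shift: L⁻¹{(s-a)/((s-a)² + b²)} = e^(at)cos(bt). Here a=3, b=11

Final answer: e^(3t)·cos(11t)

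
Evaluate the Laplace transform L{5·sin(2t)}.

L{sin(ωt)} = ω/(s² + ω²), so L{sin(2t)} = 2/(s² + 4). Then L{5·sin(2t)} = 5·2/(s² + 4) = 10/(s² + 4)

Final answer: 10/(s² + 4)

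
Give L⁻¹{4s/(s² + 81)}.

This is the form c·s/(s² + a²) with a = 9, c = 4. L⁻¹ = 4·cos(9t)

Final answer: 4·cos(9t)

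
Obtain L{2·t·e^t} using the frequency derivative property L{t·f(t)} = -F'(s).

L{e^t} = 1/(s-1). By frequency derivative: L{t·e^t} = -d/ds[1/(s-1)] = -(-1)/(s-1)² = 1/(s-1)². Then L{2·t·e^t} = 2·1/(s-1)² = 2/(s-1)²

Final answer: 2/(s-1)²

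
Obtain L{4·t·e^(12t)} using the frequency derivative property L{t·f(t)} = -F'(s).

L{e^(12t)} = 1/(s-12). By frequency derivative: L{t·e^(12t)} = -d/ds[1/(s-12)] = -(-1)/(s-12)² = 1/(s-12)². Then L{4·t·e^(12t)} = 4·1/(s-12)² = 4/(s-12)²

Final answer: 4/(s-12)²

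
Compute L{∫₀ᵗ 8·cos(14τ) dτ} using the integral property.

L{∫₀ᵗ f(τ)dτ} = F(s)/s with F(s) = 8s/(s² + 196), so the result is (8s/(s² + 196))/s = 8/(s² + 196)

Final answer: 8/(s² + 196)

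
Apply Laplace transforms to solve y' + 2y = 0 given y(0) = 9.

L{y'} + 2L{y} = 0. sY - 9 + 2Y = 0. Y(s+2) = 9. Y = 9/(s+2)

Final answer: y(t) = 9e^(-2t)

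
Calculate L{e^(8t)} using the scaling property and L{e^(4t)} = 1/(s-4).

Using L{f(at)} = (1/a)F(s/a) with a=2 and f(t) = e^(4t): L{e^(8t)} = (1/2) · 1/((s/2)-4) = (1/2) · 2/(s-8) = 1/(s-8)

Final answer: 1/(s-8)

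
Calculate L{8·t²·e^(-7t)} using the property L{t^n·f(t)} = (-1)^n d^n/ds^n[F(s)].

L{e^(-7t)} = 1/(s+7). d/ds[1/(s+7)] = -1/(s+7)². d²/ds²[1/(s+7)] = 2/(s+7)³. So L{t²·e^(-7t)} = (-1)² · 2/(s+7)³ = 2/(s+7)³. Then L{8·t²·e^(-7t)} = 8·2/(s+7)³ = 16/(s+7)³

Final answer: 16/(s+7)³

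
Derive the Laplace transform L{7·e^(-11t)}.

L{e^(at)} = 1/(s-a), so L{e^(-11t)} = 1/(s+11). Then L{7·e^(-11t)} = 7/(s+11)

Final answer: 7/(s+11)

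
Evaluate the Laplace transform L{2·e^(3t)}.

L{e^(at)} = 1/(s-a), so L{e^(3t)} = 1/(s-3). Then L{2·e^(3t)} = 2/(s-3)

Final answer: 2/(s-3)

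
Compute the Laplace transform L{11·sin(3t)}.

L{sin(ωt)} = ω/(s² + ω²), so L{sin(3t)} = 3/(s² + 9). Then L{11·sin(3t)} = 11·3/(s² + 9) = 33/(s² + 9)

Final answer: 33/(s² + 9)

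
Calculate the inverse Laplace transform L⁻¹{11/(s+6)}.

L⁻¹{1/(s-a)} = e^(at), so L⁻¹{1/(s+6)} = e^(-6t), and L⁻¹{11/(s+6)} = 11·e^(-6t)

Final answer: 11·e^(-6t)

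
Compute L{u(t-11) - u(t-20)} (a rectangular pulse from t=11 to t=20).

L{u(t-a)} = e^(-as)/s. L{u(t-11) - u(t-20)} = (e^(-11s) - e^(-20s))/s

Final answer: (e^(-11s) - e^(-20s))/s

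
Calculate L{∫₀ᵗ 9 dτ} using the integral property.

L{∫₀ᵗ f(τ)dτ} = F(s)/s with f(t) = 9. F(s) = 9/s, so L{∫₀ᵗ 9 dτ} = (9/s)/s = 9/s². (Check: ∫₀ᵗ 9 dτ = 9t.)

Final answer: 9/s²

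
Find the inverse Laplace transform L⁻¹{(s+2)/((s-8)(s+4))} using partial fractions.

Using partial fractions, f(t) = (10e^(8t) + 2e^(-4t))/12

Final answer: (10e^(8t) + 2e^(-4t))/12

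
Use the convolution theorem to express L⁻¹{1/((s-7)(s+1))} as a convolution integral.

1/((s-7)(s+1)) = (1/(s-7))·(1/(s+1)) = L{e^(7t)}·L{e^(-t)}. So f(t) = e^(7t)*e^(-t) = ∫₀ᵗ e^(7τ)·e^(-(t-τ)) dτ

Final answer: ∫₀ᵗ e^(7τ)·e^(-(t-τ)) dτ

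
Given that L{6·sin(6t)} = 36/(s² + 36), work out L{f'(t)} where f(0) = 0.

L{f'(t)} = s·F(s) - f(0) = s·36/(s² + 36) - 0 = 36s/(s² + 36)

Final answer: 36s/(s² + 36)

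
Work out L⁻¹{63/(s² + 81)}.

This is the form c·a/(s² + a²) with a = 9, c = 7. L⁻¹ = 7·sin(9t)

Final answer: 7·sin(9t)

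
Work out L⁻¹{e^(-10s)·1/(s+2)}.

L⁻¹{1/(s+2)} = e^(-2t). By the time shift theorem, L⁻¹{e^(-as)F(s)} = u(t-a)f(t-a) with a=10, so L⁻¹{e^(-10s)·1/(s+2)} = u(t-10)·e^(-2(t-10))

Final answer: u(t-10)·e^(-2(t-10))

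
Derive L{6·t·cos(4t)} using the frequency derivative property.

L{cos(4t)} = s/(s² + 16). Derivative: d/ds[s/(s² + 16)] = [(s² + 16) - s·2s]/(s² + 16)² = (16 - s²)/(s² + 16)². So L{t·cos(4t)} = -F'(s) = (s² - 16)/(s² + 16)². Then L{6·t·cos(4t)} = 6·(s² - 16)/(s² + 16)²

Final answer: 6·(s² - 16)/(s² + 16)²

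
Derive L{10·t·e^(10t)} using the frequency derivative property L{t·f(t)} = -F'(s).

L{e^(10t)} = 1/(s-10). By frequency derivative: L{t·e^(10t)} = -d/ds[1/(s-10)] = -(-1)/(s-10)² = 1/(s-10)². Then L{10·t·e^(10t)} = 10·1/(s-10)² = 10/(s-10)²

Final answer: 10/(s-10)²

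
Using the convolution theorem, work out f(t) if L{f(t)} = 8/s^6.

8/s^6 = (8/s)·(1/s^5) = L{8}·L{t^4/24}. By convolution, f(t) = 8*t^4/24 = ∫₀ᵗ 8·τ^4/24 dτ = 8·t^5/120

Final answer: 8·t^5/120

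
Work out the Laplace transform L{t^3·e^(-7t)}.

L{t^n·e^(at)} = n!/(s-a)^(n+1), so L{t^3·e^(-7t)} = 6/(s+7)^4

Final answer: 6/(s+7)^4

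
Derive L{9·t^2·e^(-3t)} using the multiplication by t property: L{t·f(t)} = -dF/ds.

Using L{t^n·e^(at)} = n!/(s-a)^(n+1), L{t^2·e^(-3t)} = 2/(s+3)^3, so L{9·t^2·e^(-3t)} = 9·2/(s+3)^3 = 18/(s+3)^3

Final answer: 18/(s+3)^3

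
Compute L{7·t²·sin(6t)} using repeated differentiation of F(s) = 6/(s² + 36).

F(s) = 6/(s² + 36). F'(s) = -12s/(s² + 36)². F''(s) = -12(36 - 3s²)/(s² + 36)³ = (36s² - 432)/(s² + 36)³. So L{t²·sin(6t)} = (-1)² F''(s) = (36s² - 432)/(s² + 36)³. Then L{7·t²·sin(6t)} = 7·(36s² - 432)/(s² + 36)³ = (252s² - 3024)/(s² + 36)³

Final answer: (252s² - 3024)/(s² + 36)³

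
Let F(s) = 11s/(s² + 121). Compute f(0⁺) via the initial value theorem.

f(0⁺) = lim_{s→∞} s·11s/(s² + 121) = lim_{s→∞} 11s²/(s² + 121) = 11

Final answer: 11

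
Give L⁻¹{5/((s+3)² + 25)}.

Form: b/((s-a)² + b²) → e^(at)sin(bt). With a=-3, b=5

Final answer: e^(-3t)·sin(5t)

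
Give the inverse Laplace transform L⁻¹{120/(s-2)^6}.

L⁻¹{n!/(s-a)^(n+1)} = t^n·e^(at), so L⁻¹{120/(s-2)^6} = t^5·e^(2t)

Final answer: t^5·e^(2t)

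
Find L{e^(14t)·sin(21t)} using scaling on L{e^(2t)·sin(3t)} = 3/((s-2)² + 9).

Scaling with a=7: L{e^(14t)·sin(21t)} = (1/7) · 3/((s/7-2)² + 9). Simplifying: 21/((s-14)² + 441)

Final answer: 21/((s-14)² + 441)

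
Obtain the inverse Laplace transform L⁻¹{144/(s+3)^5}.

L⁻¹{n!/(s-a)^(n+1)} = t^n·e^(at) with n=4, a=-3. So L⁻¹{24/(s+3)^5} = t^4·e^(-3t), and L⁻¹{144/(s+3)^5} = (144/24)·t^4·e^(-3t) = 6·t^4·e^(-3t)

Final answer: 6·t^4·e^(-3t)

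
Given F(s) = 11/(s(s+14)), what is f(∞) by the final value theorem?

f(∞) = lim_{s→0} s·11/(s(s+14)) = lim_{s→0} 11/(s+14) = 11/14 = 11/14

Final answer: 11/14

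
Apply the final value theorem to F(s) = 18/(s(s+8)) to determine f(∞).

f(∞) = lim_{s→0} s·18/(s(s+8)) = lim_{s→0} 18/(s+8) = 18/8 = 9/4

Final answer: 9/4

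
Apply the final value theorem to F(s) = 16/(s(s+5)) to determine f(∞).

f(∞) = lim_{s→0} s·16/(s(s+5)) = lim_{s→0} 16/(s+5) = 16/5 = 16/5

Final answer: 16/5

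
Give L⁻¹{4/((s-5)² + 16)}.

Form: b/((s-a)² + b²) → e^(at)sin(bt). With a=5, b=4

Final answer: e^(5t)·sin(4t)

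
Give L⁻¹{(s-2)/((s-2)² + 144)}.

Using frequency shift: L⁻¹{(s-a)/((s-a)² + b²)} = e^(at)cos(bt). Here a=2, b=12

Final answer: e^(2t)·cos(12t)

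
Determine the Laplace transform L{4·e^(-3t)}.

L{e^(at)} = 1/(s-a), so L{e^(-3t)} = 1/(s+3). Then L{4·e^(-3t)} = 4/(s+3)

Final answer: 4/(s+3)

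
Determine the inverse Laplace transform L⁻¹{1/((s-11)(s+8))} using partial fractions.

Decompose: A/(s-11) + B/(s+8). A = 1/19, B = -1/19. f(t) = (e^(11t) - e^(-8t))/19

Final answer: (e^(11t) - e^(-8t))/19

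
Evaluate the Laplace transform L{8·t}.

L{t^n} = n!/s^(n+1), so L{t} = 1/s^2. Then L{8·t} = 8·1/s^2 = 8/s^2

Final answer: 8/s^2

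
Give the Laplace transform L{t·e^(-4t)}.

L{t^n·e^(at)} = n!/(s-a)^(n+1), so L{t·e^(-4t)} = 1/(s+4)^2

Final answer: 1/(s+4)^2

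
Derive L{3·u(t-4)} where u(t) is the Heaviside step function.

L{u(t-a)} = e^(-as)/s. Here a=4, so L{u(t-4)} = e^(-4s)/s, and L{3·u(t-4)} = 3·e^(-4s)/s

Final answer: 3·e^(-4s)/s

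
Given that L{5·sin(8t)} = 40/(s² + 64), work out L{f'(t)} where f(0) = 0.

L{f'(t)} = s·F(s) - f(0) = s·40/(s² + 64) - 0 = 40s/(s² + 64)

Final answer: 40s/(s² + 64)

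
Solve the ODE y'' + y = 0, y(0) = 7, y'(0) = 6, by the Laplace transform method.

L{y''} + 1L{y} = 0. s²Y - 7s - 6 + Y = 0. Y(s² + 1) = 7s + 6. Y = (7s + 6)/(s² + 1). Inverting: y(t) = 7cos(t) + 6sin(t)

Final answer: y(t) = 7cos(t) + 6sin(t)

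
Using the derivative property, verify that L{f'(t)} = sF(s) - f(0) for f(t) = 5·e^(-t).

f'(t) = -5e^(-t). Direct: L{f'(t)} = -5/(s+1). Property: s·5/(s+1) - 5 = (5s - 5(s+1))/(s+1) = -5/(s+1). ✓

Final answer: -5/(s+1)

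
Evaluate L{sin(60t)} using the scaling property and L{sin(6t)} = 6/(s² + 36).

Using L{f(at)} = (1/a)F(s/a) with a=10: L{sin(60t)} = (1/10) · 6/((s/10)² + 36) = (1/10) · 6·100/(s² + 3600) = 60/(s² + 3600)

Final answer: 60/(s² + 3600)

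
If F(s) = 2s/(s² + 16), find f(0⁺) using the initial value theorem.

f(0⁺) = lim_{s→∞} s·2s/(s² + 16) = lim_{s→∞} 2s²/(s² + 16) = 2

Final answer: 2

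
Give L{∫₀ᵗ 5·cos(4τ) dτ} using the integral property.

L{∫₀ᵗ f(τ)dτ} = F(s)/s with F(s) = 5s/(s² + 16), so the result is (5s/(s² + 16))/s = 5/(s² + 16)

Final answer: 5/(s² + 16)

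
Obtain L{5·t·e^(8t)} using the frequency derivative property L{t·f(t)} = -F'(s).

L{e^(8t)} = 1/(s-8). By frequency derivative: L{t·e^(8t)} = -d/ds[1/(s-8)] = -(-1)/(s-8)² = 1/(s-8)². Then L{5·t·e^(8t)} = 5·1/(s-8)² = 5/(s-8)²

Final answer: 5/(s-8)²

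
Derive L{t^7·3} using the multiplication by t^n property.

L{3} = 3/s. d^1/ds^1[1/s] = -1/s². d^2/ds^2[1/s] = 2/s^3. d^3/ds^3[1/s] = -6/s^4. d^4/ds^4[1/s] = 24/s^5. d^5/ds^5[1/s] = -120/s^6. d^6/ds^6[1/s] = 720/s^7. d^7/ds^7[1/s] = -5040/s^8. So L{t^7} = (-1)^{7}·-5040/s^8 = 5040/s^8. Then L{t^7·3} = 3·5040/s^8 = 15120/s^8

Final answer: 15120/s^8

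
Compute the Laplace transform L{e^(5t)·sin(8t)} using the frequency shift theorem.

Frequency shift: L{e^(at)f(t)} = F(s-a). L{e^(5t)·sin(8t)} = 8/((s-5)² + 64)

Final answer: 8/((s-5)² + 64)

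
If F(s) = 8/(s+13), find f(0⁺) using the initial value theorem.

f(0⁺) = lim_{s→∞} s·8/(s+13) = lim_{s→∞} 8s/(s+13) = 8

Final answer: 8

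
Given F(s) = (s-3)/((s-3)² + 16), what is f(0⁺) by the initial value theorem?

f(0⁺) = lim_{s→∞} sF(s) = lim_{s→∞} s(s-3)/((s-3)² + 16) = 1

Final answer: 1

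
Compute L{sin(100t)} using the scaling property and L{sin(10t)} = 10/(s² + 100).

Using L{f(at)} = (1/a)F(s/a) with a=10: L{sin(100t)} = (1/10) · 10/((s/10)² + 100) = (1/10) · 10·100/(s² + 10000) = 100/(s² + 10000)

Final answer: 100/(s² + 10000)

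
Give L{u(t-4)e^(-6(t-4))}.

u(t-a)f(t-a) with f(t)=e^(-6t). L{e^(-6t)} = 1/(s+6). By time shift: e^(-4s)/(s+6)

Final answer: e^(-4s)/(s+6)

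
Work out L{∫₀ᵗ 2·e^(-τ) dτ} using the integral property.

L{∫₀ᵗ f(τ)dτ} = F(s)/s with F(s) = 2/(s+1), so L{∫₀ᵗ 2·e^(-τ) dτ} = 2/(s(s+1))

Final answer: 2/(s(s+1))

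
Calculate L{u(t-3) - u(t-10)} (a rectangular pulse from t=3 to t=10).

L{u(t-a)} = e^(-as)/s. L{u(t-3) - u(t-10)} = (e^(-3s) - e^(-10s))/s

Final answer: (e^(-3s) - e^(-10s))/s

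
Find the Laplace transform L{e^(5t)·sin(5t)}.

L{e^(at)·sin(ωt)} = ω/((s-a)² + ω²), so L{e^(5t)·sin(5t)} = 5/((s-5)² + 25)

Final answer: 5/((s-5)² + 25)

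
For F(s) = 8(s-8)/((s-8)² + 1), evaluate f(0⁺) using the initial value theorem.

f(0⁺) = lim_{s→∞} sF(s) = lim_{s→∞} 8s(s-8)/((s-8)² + 1) = 8

Final answer: 8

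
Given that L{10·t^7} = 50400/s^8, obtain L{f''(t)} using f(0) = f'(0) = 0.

L{f''(t)} = s²F(s) - sf(0) - f'(0) = s²·50400/s^8 - 0 - 0 = 50400/s^6

Final answer: 50400/s^6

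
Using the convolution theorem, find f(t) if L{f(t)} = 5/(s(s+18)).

5/(s(s+18)) = (5/s)·(1/(s+18)) = L{5}·L{e^(-18t)}. By convolution, f(t) = 5*e^(-18t) = ∫₀ᵗ 5·e^(-18τ) dτ = 5·(1 - e^(-18t))/18

Final answer: 5·(1 - e^(-18t))/18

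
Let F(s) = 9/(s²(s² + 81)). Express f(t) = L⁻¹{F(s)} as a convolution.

9/(s²(s² + 81)) = (1/s²)·(9/(s² + 81)) = L{t}·L{sin(9t)}. So f(t) = t*(sin(9t)) = ∫₀ᵗ τ·sin(9(t-τ)) dτ

Final answer: ∫₀ᵗ τ·sin(9(t-τ)) dτ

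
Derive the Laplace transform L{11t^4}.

L{11t^4} = 11 · L{t^4} = 11 · 24/s^5 = 264/s^5

Final answer: 264/s^5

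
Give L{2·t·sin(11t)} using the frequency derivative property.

L{sin(11t)} = 11/(s² + 121). By L{t·f(t)} = -F'(s): -d/ds[11/(s² + 121)] = -(11)·(-2s)/(s² + 121)² = 22s/(s² + 121)². Then L{2·t·sin(11t)} = 2·22s/(s² + 121)² = 44s/(s² + 121)²

Final answer: 44s/(s² + 121)²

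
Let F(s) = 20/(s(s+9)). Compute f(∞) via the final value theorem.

f(∞) = lim_{s→0} s·20/(s(s+9)) = lim_{s→0} 20/(s+9) = 20/9 = 20/9

Final answer: 20/9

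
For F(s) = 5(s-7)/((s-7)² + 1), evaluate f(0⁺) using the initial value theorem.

f(0⁺) = lim_{s→∞} sF(s) = lim_{s→∞} 5s(s-7)/((s-7)² + 1) = 5

Final answer: 5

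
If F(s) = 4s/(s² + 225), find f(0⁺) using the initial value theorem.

f(0⁺) = lim_{s→∞} s·4s/(s² + 225) = lim_{s→∞} 4s²/(s² + 225) = 4

Final answer: 4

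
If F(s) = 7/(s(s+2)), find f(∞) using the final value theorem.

f(∞) = lim_{s→0} s·7/(s(s+2)) = lim_{s→0} 7/(s+2) = 7/2 = 7/2

Final answer: 7/2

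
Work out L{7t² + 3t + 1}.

L{7t² + 3t + 1} = 7·2/s³ + 3/s² + 1/s = 14/s³ + 3/s² + 1/s

Final answer: 14/s³ + 3/s² + 1/s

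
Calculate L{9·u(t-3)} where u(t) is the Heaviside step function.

L{u(t-a)} = e^(-as)/s. Here a=3, so L{u(t-3)} = e^(-3s)/s, and L{9·u(t-3)} = 9·e^(-3s)/s

Final answer: 9·e^(-3s)/s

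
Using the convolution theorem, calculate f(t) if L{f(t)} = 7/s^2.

7/s^2 = (7/s)·(1/s) = L{7}·L{1}. By convolution, f(t) = 7*1 = ∫₀ᵗ 7·1 dτ = 7·t

Final answer: 7·t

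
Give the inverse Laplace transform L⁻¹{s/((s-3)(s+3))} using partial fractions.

Using partial fractions, f(t) = (3e^(3t) + 3e^(-3t))/6

Final answer: (3e^(3t) + 3e^(-3t))/6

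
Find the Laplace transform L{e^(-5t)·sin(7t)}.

L{e^(at)·sin(ωt)} = ω/((s-a)² + ω²), so L{e^(-5t)·sin(7t)} = 7/((s+5)² + 49)

Final answer: 7/((s+5)² + 49)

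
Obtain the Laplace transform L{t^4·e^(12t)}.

L{t^n·e^(at)} = n!/(s-a)^(n+1), so L{t^4·e^(12t)} = 24/(s-12)^5

Final answer: 24/(s-12)^5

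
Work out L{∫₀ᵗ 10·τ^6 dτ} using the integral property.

L{∫₀ᵗ f(τ)dτ} = F(s)/s with f(t) = 10t^6. F(s) = 7200/s^7, so L{∫₀ᵗ 10·τ^6 dτ} = (7200/s^7)/s = 7200/s^8. (Check: ∫₀ᵗ 10·τ^6 dτ = 10t^7/7.)

Final answer: 7200/s^8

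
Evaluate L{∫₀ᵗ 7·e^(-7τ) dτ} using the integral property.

L{∫₀ᵗ f(τ)dτ} = F(s)/s with F(s) = 7/(s+7), so L{∫₀ᵗ 7·e^(-7τ) dτ} = 7/(s(s+7))

Final answer: 7/(s(s+7))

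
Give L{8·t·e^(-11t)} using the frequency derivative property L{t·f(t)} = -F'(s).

L{e^(-11t)} = 1/(s+11). By frequency derivative: L{t·e^(-11t)} = -d/ds[1/(s+11)] = -(-1)/(s+11)² = 1/(s+11)². Then L{8·t·e^(-11t)} = 8·1/(s+11)² = 8/(s+11)²

Final answer: 8/(s+11)²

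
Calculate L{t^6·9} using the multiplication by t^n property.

L{9} = 9/s. d^1/ds^1[1/s] = -1/s². d^2/ds^2[1/s] = 2/s^3. d^3/ds^3[1/s] = -6/s^4. d^4/ds^4[1/s] = 24/s^5. d^5/ds^5[1/s] = -120/s^6. d^6/ds^6[1/s] = 720/s^7. So L{t^6} = (-1)^{6}·720/s^7 = 720/s^7. Then L{t^6·9} = 9·720/s^7 = 6480/s^7

Final answer: 6480/s^7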